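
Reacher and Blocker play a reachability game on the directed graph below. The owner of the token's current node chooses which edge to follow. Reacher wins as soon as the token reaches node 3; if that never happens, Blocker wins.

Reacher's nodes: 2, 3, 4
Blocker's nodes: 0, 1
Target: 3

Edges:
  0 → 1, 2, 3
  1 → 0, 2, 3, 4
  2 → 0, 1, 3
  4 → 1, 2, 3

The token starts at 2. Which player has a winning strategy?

Reacher

A0 = {3}
A1: add {2, 4} — 2 (Reacher) has 2→3; 4 (Reacher) has 4→3.
A2 = A1; e.g. 0 (Blocker) can still go to 1. Fixed point.
2 ∈ A1, so Reacher can force the target.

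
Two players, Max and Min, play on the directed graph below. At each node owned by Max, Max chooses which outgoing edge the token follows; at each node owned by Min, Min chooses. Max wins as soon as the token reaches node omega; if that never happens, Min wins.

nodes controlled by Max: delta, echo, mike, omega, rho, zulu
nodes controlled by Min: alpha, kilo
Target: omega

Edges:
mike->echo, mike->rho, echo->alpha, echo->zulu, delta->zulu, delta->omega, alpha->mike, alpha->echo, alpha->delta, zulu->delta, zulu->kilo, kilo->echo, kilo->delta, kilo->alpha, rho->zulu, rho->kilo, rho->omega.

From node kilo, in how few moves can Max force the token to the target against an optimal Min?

A0 = {omega}
A1: add {delta, rho} — delta (Max) has delta→omega; rho (Max) has rho→omega.
A2: add {mike, zulu} — mike (Max) has mike→rho; zulu (Max) has zulu→delta.
A3: add {echo} — echo (Max) has echo→zulu.
A4: add {alpha} — alpha (Min): all of {mike, echo, delta} already in.
A5: add {kilo} — kilo (Min): all of {echo, delta, alpha} already in.
A5 = all vertices. Fixed point.
kilo enters the attractor at level 5, so Max can force the target in 5 moves from there.

5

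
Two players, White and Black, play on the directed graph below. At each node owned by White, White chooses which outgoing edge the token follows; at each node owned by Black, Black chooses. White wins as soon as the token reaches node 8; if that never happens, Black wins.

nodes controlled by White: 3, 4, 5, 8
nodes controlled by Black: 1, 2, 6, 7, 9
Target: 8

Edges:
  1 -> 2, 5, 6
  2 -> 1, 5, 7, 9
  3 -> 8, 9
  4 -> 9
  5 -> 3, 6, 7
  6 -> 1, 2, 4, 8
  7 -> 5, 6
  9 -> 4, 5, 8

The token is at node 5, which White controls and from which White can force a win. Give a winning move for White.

3

A0 = {8}
A1: add {3} — 3 (White) has 3→8.
A2: add {5} — 5 (White) has 5→3.
A3 = A2; e.g. 1 (Black) can still go to 2. Fixed point.
From 5, successor 3 is in the attractor (rank 1); the other successors 6, 7 are not.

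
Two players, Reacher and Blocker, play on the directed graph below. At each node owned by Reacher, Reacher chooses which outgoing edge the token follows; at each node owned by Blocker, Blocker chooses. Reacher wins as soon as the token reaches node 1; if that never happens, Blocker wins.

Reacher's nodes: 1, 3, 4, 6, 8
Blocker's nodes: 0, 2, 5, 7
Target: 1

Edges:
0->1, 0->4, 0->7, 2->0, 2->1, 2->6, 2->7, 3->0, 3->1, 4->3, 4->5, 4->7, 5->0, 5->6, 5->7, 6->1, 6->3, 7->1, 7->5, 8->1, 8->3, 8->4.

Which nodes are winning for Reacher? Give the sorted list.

A0 = {1}
A1: add {3, 6, 8} — 3 (Reacher) has 3→1; 6 (Reacher) has 6→1; 8 (Reacher) has 8→1.
A2: add {4} — 4 (Reacher) has 4→3.
A3 = A2; e.g. 0 (Blocker) can still go to 7. Fixed point.
Reacher's winning region = {1, 3, 4, 6, 8}.

1, 3, 4, 6, 8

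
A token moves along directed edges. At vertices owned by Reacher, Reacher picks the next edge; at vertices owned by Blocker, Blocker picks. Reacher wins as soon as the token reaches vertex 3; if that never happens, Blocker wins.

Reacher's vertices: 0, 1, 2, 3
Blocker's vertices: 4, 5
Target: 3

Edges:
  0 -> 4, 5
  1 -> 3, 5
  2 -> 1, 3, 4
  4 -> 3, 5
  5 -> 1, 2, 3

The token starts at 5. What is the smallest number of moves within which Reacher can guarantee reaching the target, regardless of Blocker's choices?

A0 = {3}
A1: add {1, 2} — 1 (Reacher) has 1→3; 2 (Reacher) has 2→3.
A2: add {5} — 5 (Blocker): all of {1, 2, 3} already in.
5 enters the attractor at level 2, so Reacher can force the target in 2 moves from there.

2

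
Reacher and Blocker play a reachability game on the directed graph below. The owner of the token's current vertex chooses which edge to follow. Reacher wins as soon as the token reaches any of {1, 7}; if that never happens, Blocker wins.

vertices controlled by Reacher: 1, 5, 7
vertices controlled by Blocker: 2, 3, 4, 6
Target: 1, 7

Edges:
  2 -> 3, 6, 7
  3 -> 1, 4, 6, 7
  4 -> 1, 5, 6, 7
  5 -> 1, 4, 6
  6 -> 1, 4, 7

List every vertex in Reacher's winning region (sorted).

1, 5, 7

A0 = {1, 7}
A1: add {5} — 5 (Reacher) has 5→1.
A2 = A1; e.g. 2 (Blocker) can still go to 3. Fixed point.
Reacher's winning region = {1, 5, 7}.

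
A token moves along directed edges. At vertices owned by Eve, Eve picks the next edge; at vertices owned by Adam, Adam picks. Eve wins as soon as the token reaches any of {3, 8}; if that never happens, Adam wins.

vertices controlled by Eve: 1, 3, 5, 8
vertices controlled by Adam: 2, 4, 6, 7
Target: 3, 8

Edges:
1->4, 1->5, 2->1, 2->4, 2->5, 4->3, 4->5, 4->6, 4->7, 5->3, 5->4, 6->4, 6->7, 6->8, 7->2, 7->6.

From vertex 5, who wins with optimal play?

A0 = {3, 8}
A1: add {5} — 5 (Eve) has 5→3.
5 ∈ A1, so Eve can force the target.

Eve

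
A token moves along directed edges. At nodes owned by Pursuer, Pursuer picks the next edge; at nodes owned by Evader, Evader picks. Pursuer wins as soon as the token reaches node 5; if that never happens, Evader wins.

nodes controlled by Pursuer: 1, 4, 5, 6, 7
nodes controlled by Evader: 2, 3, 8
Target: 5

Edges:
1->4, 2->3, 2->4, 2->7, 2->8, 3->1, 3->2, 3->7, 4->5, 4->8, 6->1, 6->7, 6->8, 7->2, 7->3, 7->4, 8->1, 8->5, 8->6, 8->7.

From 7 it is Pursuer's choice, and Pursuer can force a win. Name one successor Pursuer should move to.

4

A0 = {5}
A1: add {4} — 4 (Pursuer) has 4→5.
A2: add {1, 7} — 1 (Pursuer) has 1→4; 7 (Pursuer) has 7→4.
A3: add {6} — 6 (Pursuer) has 6→1.
A4: add {8} — 8 (Evader): all of {1, 5, 6, 7} already in.
A5 = A4; e.g. 2 (Evader) can still go to 3. Fixed point.
From 7, successor 4 is in the attractor (rank 1); the other successors 2, 3 are not.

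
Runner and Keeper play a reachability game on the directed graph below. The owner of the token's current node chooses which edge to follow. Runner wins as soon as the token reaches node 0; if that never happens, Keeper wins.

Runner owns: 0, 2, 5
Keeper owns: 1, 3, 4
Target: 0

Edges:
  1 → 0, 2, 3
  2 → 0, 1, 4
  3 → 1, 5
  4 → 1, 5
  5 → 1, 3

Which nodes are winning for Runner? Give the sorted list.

0, 2

A0 = {0}
A1: add {2} — 2 (Runner) has 2→0.
A2 = A1; e.g. 1 (Keeper) can still go to 3. Fixed point.
Runner's winning region = {0, 2}.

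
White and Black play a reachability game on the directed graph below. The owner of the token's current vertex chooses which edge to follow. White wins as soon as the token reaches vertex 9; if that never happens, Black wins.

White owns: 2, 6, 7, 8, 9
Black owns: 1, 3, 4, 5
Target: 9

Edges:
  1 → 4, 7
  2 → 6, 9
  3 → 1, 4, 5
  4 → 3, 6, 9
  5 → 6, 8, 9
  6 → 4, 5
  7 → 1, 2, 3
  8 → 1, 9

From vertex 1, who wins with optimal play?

A0 = {9}
A1: add {2, 8} — 2 (White) has 2→9; 8 (White) has 8→9.
A2: add {7} — 7 (White) has 7→2.
A3 = A2; e.g. 1 (Black) can still go to 4. Fixed point.
1 never enters the attractor, so Black can avoid the target forever.

Black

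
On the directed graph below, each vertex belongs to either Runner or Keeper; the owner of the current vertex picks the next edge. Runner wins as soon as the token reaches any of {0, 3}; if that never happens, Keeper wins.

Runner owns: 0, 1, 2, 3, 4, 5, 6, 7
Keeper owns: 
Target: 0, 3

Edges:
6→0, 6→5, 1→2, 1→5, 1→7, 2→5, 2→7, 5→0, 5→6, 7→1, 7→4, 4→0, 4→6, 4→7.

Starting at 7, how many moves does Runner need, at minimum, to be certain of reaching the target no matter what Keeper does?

A0 = {0, 3}
A1: add {4, 5, 6} — 4 (Runner) has 4→0; 5 (Runner) has 5→0; 6 (Runner) has 6→0.
A2: add {1, 2, 7} — 1 (Runner) has 1→5; 2 (Runner) has 2→5; 7 (Runner) has 7→4.
A2 = all vertices. Fixed point.
7 enters the attractor at level 2, so Runner can force the target in 2 moves from there.

2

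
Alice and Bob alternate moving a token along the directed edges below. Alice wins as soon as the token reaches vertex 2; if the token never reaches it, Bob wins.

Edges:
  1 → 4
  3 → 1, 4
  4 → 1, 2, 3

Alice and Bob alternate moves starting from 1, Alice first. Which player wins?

Track states (vertex, player-to-move).
A0 = {(2,Alice), (2,Bob)}
A1: add {(4,Alice)}.
A2: add {(1,Bob)}.
A3: add {(3,Alice)}.
A4 = A3; e.g. (1,Alice) stays out. (1,Alice) never enters ⇒ Bob avoids the target.

Bob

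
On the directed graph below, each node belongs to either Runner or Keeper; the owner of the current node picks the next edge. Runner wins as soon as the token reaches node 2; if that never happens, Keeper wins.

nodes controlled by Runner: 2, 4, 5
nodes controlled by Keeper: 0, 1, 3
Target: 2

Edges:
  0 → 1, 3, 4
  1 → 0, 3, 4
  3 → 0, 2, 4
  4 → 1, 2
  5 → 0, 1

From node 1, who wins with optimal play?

Keeper

A0 = {2}
A1: add {4} — 4 (Runner) has 4→2.
A2 = A1; e.g. 0 (Keeper) can still go to 1. Fixed point.
1 never enters the attractor, so Keeper can avoid the target forever.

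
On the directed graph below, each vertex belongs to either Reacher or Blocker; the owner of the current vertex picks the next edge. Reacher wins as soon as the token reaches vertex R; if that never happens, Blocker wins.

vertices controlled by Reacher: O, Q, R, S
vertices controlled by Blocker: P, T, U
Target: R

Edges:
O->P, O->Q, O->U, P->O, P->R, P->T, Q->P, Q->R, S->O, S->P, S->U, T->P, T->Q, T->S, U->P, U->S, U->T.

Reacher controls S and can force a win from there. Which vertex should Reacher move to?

A0 = {R}
A1: add {Q} — Q (Reacher) has Q→R.
A2: add {O} — O (Reacher) has O→Q.
A3: add {S} — S (Reacher) has S→O.
A4 = A3; e.g. P (Blocker) can still go to T. Fixed point.
From S, successor O is in the attractor (rank 2); the other successors P, U are not.

O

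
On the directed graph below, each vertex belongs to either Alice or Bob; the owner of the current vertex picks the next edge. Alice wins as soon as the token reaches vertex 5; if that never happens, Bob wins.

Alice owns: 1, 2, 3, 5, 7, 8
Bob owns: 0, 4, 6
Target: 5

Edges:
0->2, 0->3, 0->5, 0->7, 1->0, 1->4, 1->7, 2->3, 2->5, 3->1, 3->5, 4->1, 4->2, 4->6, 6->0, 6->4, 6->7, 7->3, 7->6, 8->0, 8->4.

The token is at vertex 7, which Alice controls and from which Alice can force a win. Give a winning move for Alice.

A0 = {5}
A1: add {2, 3} — 2 (Alice) has 2→5; 3 (Alice) has 3→5.
A2: add {7} — 7 (Alice) has 7→3.
A3: add {0, 1} — 0 (Bob): all of {2, 3, 5, 7} already in; 1 (Alice) has 1→7.
A4: add {8} — 8 (Alice) has 8→0.
A5 = A4; e.g. 4 (Bob) can still go to 6. Fixed point.
From 7, successor 3 is in the attractor (rank 1); the other successor 6 is not.

3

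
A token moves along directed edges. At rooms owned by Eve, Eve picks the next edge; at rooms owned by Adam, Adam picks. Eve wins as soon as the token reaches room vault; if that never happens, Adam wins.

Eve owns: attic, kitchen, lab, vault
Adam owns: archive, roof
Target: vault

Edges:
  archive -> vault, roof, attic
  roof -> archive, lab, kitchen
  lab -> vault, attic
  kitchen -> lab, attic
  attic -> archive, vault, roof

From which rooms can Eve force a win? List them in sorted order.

A0 = {vault}
A1: add {attic, lab} — lab (Eve) has lab→vault; attic (Eve) has attic→vault.
A2: add {kitchen} — kitchen (Eve) has kitchen→lab.
A3 = A2; e.g. archive (Adam) can still go to roof. Fixed point.
Eve's winning region = {attic, kitchen, lab, vault}.

attic, kitchen, lab, vault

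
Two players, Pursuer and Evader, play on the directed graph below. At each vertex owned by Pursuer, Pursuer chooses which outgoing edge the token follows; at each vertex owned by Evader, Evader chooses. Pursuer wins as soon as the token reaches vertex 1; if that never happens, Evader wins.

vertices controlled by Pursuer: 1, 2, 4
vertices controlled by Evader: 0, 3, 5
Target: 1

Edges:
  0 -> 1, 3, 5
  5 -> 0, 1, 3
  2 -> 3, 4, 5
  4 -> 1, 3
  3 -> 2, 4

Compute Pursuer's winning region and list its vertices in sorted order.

A0 = {1}
A1: add {4} — 4 (Pursuer) has 4→1.
A2: add {2} — 2 (Pursuer) has 2→4.
A3: add {3} — 3 (Evader): all of {2, 4} already in.
A4 = A3; e.g. 0 (Evader) can still go to 5. Fixed point.
Pursuer's winning region = {1, 2, 3, 4}.

1, 2, 3, 4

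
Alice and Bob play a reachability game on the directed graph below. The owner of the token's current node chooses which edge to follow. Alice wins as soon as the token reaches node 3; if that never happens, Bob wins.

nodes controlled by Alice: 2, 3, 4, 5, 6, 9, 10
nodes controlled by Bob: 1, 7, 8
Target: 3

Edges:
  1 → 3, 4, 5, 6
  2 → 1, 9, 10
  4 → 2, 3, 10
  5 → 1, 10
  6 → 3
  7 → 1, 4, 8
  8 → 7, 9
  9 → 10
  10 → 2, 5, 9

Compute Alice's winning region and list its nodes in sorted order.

A0 = {3}
A1: add {4, 6} — 4 (Alice) has 4→3; 6 (Alice) has 6→3.
A2 = A1; e.g. 1 (Bob) can still go to 5. Fixed point.
Alice's winning region = {3, 4, 6}.

3, 4, 6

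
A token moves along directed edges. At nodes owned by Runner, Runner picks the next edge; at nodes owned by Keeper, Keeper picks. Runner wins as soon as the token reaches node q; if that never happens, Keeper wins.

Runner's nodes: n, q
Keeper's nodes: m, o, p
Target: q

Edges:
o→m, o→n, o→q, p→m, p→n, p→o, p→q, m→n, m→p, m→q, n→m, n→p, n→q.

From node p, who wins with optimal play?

A0 = {q}
A1: add {n} — n (Runner) has n→q.
A2 = A1; e.g. m (Keeper) can still go to p. Fixed point.
p never enters the attractor, so Keeper can avoid the target forever.

Keeper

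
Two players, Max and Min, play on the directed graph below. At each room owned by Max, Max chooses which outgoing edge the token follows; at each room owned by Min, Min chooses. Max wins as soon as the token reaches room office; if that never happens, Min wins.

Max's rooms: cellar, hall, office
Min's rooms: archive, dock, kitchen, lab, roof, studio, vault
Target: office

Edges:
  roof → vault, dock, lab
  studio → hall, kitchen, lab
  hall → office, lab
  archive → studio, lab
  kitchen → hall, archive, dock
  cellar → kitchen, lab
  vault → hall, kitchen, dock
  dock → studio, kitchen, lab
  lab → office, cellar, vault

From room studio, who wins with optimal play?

A0 = {office}
A1: add {hall} — hall (Max) has hall→office.
A2 = A1; e.g. roof (Min) can still go to vault. Fixed point.
studio never enters the attractor, so Min can avoid the target forever.

Min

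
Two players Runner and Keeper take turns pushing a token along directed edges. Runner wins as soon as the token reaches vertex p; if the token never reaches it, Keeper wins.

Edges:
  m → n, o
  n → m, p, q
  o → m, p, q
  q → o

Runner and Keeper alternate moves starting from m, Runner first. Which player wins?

Track states (vertex, player-to-move).
A0 = {(p,Runner), (p,Keeper)}
A1: add {(n,Runner), (o,Runner)}.
A2: add {(m,Keeper), (q,Keeper)}.
A3 = A2; e.g. (m,Runner) stays out. (m,Runner) never enters ⇒ Keeper avoids the target.

Keeper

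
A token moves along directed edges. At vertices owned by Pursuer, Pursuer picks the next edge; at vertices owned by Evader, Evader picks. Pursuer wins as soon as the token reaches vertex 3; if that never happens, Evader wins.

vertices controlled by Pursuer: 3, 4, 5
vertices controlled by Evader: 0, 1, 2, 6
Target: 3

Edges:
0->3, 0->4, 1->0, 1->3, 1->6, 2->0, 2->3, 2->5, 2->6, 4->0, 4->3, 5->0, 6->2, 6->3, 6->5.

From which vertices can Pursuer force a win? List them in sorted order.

A0 = {3}
A1: add {4} — 4 (Pursuer) has 4→3.
A2: add {0} — 0 (Evader): all of {3, 4} already in.
A3: add {5} — 5 (Pursuer) has 5→0.
A4 = A3; e.g. 1 (Evader) can still go to 6. Fixed point.
Pursuer's winning region = {0, 3, 4, 5}.

0, 3, 4, 5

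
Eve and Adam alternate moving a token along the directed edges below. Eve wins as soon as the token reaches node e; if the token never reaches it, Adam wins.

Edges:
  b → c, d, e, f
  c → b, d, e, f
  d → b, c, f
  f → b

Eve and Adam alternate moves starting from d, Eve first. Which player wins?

Eve

Track states (vertex, player-to-move).
A0 = {(e,Eve), (e,Adam)}
A1: add {(b,Eve), (c,Eve)}.
A2: add {(f,Adam)}.
A3: add {(d,Eve)}.
(d,Eve) ∈ A3 ⇒ Eve forces the target.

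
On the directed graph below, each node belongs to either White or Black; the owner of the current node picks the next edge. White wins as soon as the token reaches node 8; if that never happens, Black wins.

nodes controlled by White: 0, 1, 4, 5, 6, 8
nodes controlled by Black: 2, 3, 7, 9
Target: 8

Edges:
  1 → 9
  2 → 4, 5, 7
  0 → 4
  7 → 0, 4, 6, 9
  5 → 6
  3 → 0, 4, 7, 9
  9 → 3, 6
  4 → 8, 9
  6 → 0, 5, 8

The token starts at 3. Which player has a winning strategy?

Black

A0 = {8}
A1: add {4, 6} — 4 (White) has 4→8; 6 (White) has 6→8.
A2: add {0, 5} — 0 (White) has 0→4; 5 (White) has 5→6.
A3 = A2; e.g. 1 (White) has no edge into A2. Fixed point.
3 never enters the attractor, so Black can avoid the target forever.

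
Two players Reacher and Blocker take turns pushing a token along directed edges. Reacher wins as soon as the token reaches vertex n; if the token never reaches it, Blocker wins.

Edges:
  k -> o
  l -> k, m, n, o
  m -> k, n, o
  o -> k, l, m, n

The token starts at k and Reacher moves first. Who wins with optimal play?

Track states (vertex, player-to-move).
A0 = {(n,Reacher), (n,Blocker)}
A1: add {(l,Reacher), (m,Reacher), (o,Reacher)}.
A2: add {(k,Blocker)}.
A3 = A2; e.g. (k,Reacher) stays out. (k,Reacher) never enters ⇒ Blocker avoids the target.

Blocker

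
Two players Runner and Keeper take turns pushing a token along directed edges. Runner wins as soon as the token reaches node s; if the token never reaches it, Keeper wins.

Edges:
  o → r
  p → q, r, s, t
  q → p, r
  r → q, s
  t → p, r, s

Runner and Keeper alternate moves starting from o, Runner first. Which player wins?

Keeper

Track states (vertex, player-to-move).
A0 = {(s,Runner), (s,Keeper)}
A1: add {(p,Runner), (r,Runner), (t,Runner)}.
A2: add {(o,Keeper), (q,Keeper), (t,Keeper)}.
A3 = A2; e.g. (o,Runner) stays out. (o,Runner) never enters ⇒ Keeper avoids the target.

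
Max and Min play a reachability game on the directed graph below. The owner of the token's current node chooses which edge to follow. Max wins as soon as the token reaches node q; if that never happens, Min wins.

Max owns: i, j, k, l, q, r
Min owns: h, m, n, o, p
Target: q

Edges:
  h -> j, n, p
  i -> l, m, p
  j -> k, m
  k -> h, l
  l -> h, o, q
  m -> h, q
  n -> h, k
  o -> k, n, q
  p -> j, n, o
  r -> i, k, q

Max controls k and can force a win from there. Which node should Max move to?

A0 = {q}
A1: add {l, r} — l (Max) has l→q; r (Max) has r→q.
A2: add {i, k} — i (Max) has i→l; k (Max) has k→l.
A3: add {j} — j (Max) has j→k.
A4 = A3; e.g. h (Min) can still go to n. Fixed point.
From k, successor l is in the attractor (rank 1); the other successor h is not.

l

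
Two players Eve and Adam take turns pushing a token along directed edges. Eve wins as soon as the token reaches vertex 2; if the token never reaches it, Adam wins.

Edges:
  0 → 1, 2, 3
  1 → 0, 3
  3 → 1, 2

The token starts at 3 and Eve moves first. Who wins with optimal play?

Eve

Track states (vertex, player-to-move).
A0 = {(2,Eve), (2,Adam)}
A1: add {(0,Eve), (3,Eve)}.
(3,Eve) ∈ A1 ⇒ Eve forces the target.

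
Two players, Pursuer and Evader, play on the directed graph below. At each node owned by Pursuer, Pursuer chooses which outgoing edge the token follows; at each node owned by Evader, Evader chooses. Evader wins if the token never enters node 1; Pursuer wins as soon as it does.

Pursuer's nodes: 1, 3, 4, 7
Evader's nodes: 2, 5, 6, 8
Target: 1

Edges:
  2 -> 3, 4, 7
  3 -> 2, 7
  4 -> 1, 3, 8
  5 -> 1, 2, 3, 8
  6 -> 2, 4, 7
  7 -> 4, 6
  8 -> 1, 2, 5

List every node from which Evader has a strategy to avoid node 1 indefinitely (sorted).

A0 = {1}
A1: add {4} — 4 (Pursuer) has 4→1.
A2: add {7} — 7 (Pursuer) has 7→4.
A3: add {3} — 3 (Pursuer) has 3→7.
A4: add {2} — 2 (Evader): all of {3, 4, 7} already in.
A5: add {6} — 6 (Evader): all of {2, 4, 7} already in.
A6 = A5; e.g. 5 (Evader) can still go to 8. Fixed point.
Pursuer's attractor = {1, 2, 3, 4, 6, 7}; Evader avoids the target exactly from the complement.

5, 8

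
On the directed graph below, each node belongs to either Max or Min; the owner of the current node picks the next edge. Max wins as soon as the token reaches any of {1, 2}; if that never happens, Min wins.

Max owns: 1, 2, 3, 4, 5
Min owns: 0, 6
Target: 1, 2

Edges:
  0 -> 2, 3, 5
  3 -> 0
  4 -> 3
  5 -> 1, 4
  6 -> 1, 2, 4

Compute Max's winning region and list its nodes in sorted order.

1, 2, 5

A0 = {1, 2}
A1: add {5} — 5 (Max) has 5→1.
A2 = A1; e.g. 0 (Min) can still go to 3. Fixed point.
Max's winning region = {1, 2, 5}.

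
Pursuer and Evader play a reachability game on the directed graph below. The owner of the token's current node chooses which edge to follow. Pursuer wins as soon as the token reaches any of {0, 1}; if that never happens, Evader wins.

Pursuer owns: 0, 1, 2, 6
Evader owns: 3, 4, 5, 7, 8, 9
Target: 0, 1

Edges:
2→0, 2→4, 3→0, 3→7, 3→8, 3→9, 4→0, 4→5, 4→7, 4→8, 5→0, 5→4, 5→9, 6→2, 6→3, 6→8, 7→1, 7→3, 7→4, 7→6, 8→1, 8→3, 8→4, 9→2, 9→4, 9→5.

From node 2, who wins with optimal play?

A0 = {0, 1}
A1: add {2} — 2 (Pursuer) has 2→0.
2 ∈ A1, so Pursuer can force the target.

Pursuer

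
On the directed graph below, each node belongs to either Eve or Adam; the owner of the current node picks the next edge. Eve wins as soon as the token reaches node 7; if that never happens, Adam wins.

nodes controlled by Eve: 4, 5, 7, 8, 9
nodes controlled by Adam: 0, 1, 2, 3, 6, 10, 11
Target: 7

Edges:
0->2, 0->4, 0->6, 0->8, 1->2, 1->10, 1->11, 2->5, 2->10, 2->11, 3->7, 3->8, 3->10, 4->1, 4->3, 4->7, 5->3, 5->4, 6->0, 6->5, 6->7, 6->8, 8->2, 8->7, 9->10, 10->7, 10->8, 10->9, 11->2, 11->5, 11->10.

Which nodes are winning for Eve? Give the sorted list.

4, 5, 7, 8

A0 = {7}
A1: add {4, 8} — 4 (Eve) has 4→7; 8 (Eve) has 8→7.
A2: add {5} — 5 (Eve) has 5→4.
A3 = A2; e.g. 0 (Adam) can still go to 2. Fixed point.
Eve's winning region = {4, 5, 7, 8}.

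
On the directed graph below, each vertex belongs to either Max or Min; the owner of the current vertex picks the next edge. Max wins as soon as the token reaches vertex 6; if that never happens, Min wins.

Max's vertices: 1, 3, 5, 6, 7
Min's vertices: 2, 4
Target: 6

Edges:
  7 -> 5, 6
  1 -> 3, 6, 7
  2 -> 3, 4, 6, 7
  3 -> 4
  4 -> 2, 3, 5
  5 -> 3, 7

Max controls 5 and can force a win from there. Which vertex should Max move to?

7

A0 = {6}
A1: add {1, 7} — 1 (Max) has 1→6; 7 (Max) has 7→6.
A2: add {5} — 5 (Max) has 5→7.
A3 = A2; e.g. 2 (Min) can still go to 3. Fixed point.
From 5, successor 7 is in the attractor (rank 1); the other successor 3 is not.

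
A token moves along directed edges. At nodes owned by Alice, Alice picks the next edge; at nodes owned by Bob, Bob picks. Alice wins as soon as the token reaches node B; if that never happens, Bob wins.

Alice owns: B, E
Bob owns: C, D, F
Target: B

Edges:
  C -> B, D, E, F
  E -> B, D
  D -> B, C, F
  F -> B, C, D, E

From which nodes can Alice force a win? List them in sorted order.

B, E

A0 = {B}
A1: add {E} — E (Alice) has E→B.
A2 = A1; e.g. C (Bob) can still go to D. Fixed point.
Alice's winning region = {B, E}.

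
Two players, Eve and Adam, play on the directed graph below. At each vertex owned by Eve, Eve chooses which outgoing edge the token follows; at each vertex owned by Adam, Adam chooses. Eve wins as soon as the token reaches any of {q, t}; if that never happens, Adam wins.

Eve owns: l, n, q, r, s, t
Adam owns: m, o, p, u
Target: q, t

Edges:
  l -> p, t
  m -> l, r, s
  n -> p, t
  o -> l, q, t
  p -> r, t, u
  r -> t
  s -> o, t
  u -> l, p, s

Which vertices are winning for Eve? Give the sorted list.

l, m, n, o, q, r, s, t

A0 = {q, t}
A1: add {l, n, r, s} — l (Eve) has l→t; n (Eve) has n→t; r (Eve) has r→t; s (Eve) has s→t.
A2: add {m, o} — m (Adam): all of {l, r, s} already in; o (Adam): all of {l, q, t} already in.
A3 = A2; e.g. p (Adam) can still go to u. Fixed point.
Eve's winning region = {l, m, n, o, q, r, s, t}.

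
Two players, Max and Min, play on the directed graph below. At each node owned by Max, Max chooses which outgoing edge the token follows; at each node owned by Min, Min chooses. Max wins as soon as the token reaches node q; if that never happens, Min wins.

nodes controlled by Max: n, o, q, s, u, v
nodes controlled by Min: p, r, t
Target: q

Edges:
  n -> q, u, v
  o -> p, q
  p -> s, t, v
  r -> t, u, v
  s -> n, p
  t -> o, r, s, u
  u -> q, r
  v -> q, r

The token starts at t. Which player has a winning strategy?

Min

A0 = {q}
A1: add {n, o, u, v} — n (Max) has n→q; o (Max) has o→q; u (Max) has u→q; v (Max) has v→q.
A2: add {s} — s (Max) has s→n.
A3 = A2; e.g. p (Min) can still go to t. Fixed point.
t never enters the attractor, so Min can avoid the target forever.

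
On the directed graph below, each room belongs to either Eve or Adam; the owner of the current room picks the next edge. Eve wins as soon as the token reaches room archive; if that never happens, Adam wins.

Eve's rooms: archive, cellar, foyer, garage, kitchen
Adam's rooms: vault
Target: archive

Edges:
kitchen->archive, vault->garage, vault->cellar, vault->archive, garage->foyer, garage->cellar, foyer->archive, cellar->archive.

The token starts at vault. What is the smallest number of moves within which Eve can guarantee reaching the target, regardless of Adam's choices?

3

A0 = {archive}
A1: add {cellar, foyer, kitchen} — kitchen (Eve) has kitchen→archive; foyer (Eve) has foyer→archive; cellar (Eve) has cellar→archive.
A2: add {garage} — garage (Eve) has garage→foyer.
A3: add {vault} — vault (Adam): all of {garage, cellar, archive} already in.
A3 = all vertices. Fixed point.
vault enters the attractor at level 3, so Eve can force the target in 3 moves from there.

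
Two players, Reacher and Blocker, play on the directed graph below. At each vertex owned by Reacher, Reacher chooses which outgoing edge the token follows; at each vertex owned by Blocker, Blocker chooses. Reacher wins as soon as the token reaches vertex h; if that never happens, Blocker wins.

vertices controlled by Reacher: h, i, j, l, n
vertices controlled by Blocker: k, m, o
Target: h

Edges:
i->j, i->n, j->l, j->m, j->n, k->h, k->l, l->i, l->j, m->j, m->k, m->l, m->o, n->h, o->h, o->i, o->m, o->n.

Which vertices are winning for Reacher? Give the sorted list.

h, i, j, k, l, n

A0 = {h}
A1: add {n} — n (Reacher) has n→h.
A2: add {i, j} — i (Reacher) has i→n; j (Reacher) has j→n.
A3: add {l} — l (Reacher) has l→i.
A4: add {k} — k (Blocker): all of {h, l} already in.
A5 = A4; e.g. m (Blocker) can still go to o. Fixed point.
Reacher's winning region = {h, i, j, k, l, n}.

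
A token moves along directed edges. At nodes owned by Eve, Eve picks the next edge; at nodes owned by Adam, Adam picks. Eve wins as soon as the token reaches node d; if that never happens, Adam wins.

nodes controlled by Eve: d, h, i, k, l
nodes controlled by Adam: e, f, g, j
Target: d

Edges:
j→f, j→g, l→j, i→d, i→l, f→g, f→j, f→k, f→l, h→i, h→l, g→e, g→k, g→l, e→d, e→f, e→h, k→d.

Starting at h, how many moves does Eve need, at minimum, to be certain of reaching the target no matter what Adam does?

2

A0 = {d}
A1: add {i, k} — i (Eve) has i→d; k (Eve) has k→d.
A2: add {h} — h (Eve) has h→i.
A3 = A2; e.g. e (Adam) can still go to f. Fixed point.
h enters the attractor at level 2, so Eve can force the target in 2 moves from there.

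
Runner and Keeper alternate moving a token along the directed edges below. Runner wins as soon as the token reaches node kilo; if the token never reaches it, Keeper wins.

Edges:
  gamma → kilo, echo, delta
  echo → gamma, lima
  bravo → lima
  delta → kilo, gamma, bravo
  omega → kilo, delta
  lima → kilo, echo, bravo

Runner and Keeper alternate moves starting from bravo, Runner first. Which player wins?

Track states (vertex, player-to-move).
A0 = {(kilo,Runner), (kilo,Keeper)}
A1: add {(gamma,Runner), (delta,Runner), (omega,Runner), (lima,Runner)}.
A2: add {(echo,Keeper), (bravo,Keeper), (omega,Keeper)}.
A3 = A2; e.g. (gamma,Keeper) stays out. (bravo,Runner) never enters ⇒ Keeper avoids the target.

Keeper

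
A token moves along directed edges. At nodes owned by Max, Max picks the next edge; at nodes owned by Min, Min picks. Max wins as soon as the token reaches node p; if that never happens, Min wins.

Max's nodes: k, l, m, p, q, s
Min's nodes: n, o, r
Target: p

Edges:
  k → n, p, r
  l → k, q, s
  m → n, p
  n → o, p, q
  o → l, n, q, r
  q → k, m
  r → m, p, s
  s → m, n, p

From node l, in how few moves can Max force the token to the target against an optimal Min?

2

A0 = {p}
A1: add {k, m, s} — k (Max) has k→p; m (Max) has m→p; s (Max) has s→p.
A2: add {l, q, r} — l (Max) has l→k; q (Max) has q→k; r (Min): all of {m, p, s} already in.
A3 = A2; e.g. n (Min) can still go to o. Fixed point.
l enters the attractor at level 2, so Max can force the target in 2 moves from there.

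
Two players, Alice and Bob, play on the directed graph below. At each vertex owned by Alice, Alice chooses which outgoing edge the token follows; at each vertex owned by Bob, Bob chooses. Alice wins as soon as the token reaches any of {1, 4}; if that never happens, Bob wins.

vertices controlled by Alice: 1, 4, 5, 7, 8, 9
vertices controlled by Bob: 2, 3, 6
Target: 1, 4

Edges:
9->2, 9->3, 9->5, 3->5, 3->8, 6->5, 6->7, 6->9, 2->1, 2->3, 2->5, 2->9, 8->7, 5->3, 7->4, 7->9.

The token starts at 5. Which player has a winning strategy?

A0 = {1, 4}
A1: add {7} — 7 (Alice) has 7→4.
A2: add {8} — 8 (Alice) has 8→7.
A3 = A2; e.g. 2 (Bob) can still go to 3. Fixed point.
5 never enters the attractor, so Bob can avoid the target forever.

Bob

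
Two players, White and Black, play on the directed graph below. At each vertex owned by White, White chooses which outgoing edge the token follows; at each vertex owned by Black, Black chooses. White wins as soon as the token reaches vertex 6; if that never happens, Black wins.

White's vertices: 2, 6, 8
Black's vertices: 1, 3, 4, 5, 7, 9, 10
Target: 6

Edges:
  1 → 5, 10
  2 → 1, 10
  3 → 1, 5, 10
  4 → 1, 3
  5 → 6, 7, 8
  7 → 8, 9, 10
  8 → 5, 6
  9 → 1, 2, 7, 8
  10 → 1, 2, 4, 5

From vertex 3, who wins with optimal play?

A0 = {6}
A1: add {8} — 8 (White) has 8→6.
A2 = A1; e.g. 1 (Black) can still go to 5. Fixed point.
3 never enters the attractor, so Black can avoid the target forever.

Black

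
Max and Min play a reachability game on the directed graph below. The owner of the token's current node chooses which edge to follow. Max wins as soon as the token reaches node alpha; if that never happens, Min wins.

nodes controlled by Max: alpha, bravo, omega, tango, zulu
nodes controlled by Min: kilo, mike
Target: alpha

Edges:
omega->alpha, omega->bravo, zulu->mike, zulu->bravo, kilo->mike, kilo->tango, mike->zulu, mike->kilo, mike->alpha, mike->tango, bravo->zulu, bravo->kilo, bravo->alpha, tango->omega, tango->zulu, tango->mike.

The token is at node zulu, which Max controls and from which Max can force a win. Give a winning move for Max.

A0 = {alpha}
A1: add {bravo, omega} — omega (Max) has omega→alpha; bravo (Max) has bravo→alpha.
A2: add {tango, zulu} — zulu (Max) has zulu→bravo; tango (Max) has tango→omega.
A3 = A2; e.g. kilo (Min) can still go to mike. Fixed point.
From zulu, successor bravo is in the attractor (rank 1); the other successor mike is not.

bravo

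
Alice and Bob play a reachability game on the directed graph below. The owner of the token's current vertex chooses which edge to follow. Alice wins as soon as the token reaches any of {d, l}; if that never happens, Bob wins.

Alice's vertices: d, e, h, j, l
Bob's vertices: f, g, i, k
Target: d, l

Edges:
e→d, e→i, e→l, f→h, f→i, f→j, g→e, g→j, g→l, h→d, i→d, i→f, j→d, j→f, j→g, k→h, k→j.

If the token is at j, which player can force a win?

A0 = {d, l}
A1: add {e, h, j} — e (Alice) has e→d; h (Alice) has h→d; j (Alice) has j→d.
j ∈ A1, so Alice can force the target.

Alice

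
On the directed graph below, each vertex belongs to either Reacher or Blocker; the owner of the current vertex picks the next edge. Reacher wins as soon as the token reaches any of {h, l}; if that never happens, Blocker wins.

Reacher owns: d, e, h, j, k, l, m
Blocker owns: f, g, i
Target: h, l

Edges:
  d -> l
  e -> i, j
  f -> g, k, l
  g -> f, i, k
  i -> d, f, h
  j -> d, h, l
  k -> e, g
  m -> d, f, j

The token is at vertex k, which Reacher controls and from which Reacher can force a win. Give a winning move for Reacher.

A0 = {h, l}
A1: add {d, j} — d (Reacher) has d→l; j (Reacher) has j→h.
A2: add {e, m} — e (Reacher) has e→j; m (Reacher) has m→d.
A3: add {k} — k (Reacher) has k→e.
A4 = A3; e.g. f (Blocker) can still go to g. Fixed point.
From k, successor e is in the attractor (rank 2); the other successor g is not.

e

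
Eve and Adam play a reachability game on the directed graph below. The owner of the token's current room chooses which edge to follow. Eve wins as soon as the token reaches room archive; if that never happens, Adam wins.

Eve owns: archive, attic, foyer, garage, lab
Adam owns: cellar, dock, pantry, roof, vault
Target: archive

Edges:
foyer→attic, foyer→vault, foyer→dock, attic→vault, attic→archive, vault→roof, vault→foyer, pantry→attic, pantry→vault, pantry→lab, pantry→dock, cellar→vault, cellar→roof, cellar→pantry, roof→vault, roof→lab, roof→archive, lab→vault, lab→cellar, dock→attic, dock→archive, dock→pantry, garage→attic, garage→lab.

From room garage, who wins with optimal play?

Eve

A0 = {archive}
A1: add {attic} — attic (Eve) has attic→archive.
A2: add {foyer, garage} — foyer (Eve) has foyer→attic; garage (Eve) has garage→attic.
A3 = A2; e.g. vault (Adam) can still go to roof. Fixed point.
garage ∈ A2, so Eve can force the target.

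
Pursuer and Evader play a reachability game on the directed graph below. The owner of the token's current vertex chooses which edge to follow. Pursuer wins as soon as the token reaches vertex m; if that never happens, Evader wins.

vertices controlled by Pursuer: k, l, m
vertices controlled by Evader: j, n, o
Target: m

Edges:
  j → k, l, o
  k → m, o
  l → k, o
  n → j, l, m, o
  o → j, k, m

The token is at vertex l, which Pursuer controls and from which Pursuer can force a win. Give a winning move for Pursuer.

k

A0 = {m}
A1: add {k} — k (Pursuer) has k→m.
A2: add {l} — l (Pursuer) has l→k.
A3 = A2; e.g. j (Evader) can still go to o. Fixed point.
From l, successor k is in the attractor (rank 1); the other successor o is not.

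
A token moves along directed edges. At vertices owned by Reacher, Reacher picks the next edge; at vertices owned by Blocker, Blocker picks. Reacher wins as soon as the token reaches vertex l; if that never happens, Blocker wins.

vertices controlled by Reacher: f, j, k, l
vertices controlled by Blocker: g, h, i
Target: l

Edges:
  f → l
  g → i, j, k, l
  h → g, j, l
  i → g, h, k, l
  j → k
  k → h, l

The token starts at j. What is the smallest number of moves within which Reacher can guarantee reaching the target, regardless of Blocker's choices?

A0 = {l}
A1: add {f, k} — f (Reacher) has f→l; k (Reacher) has k→l.
A2: add {j} — j (Reacher) has j→k.
A3 = A2; e.g. g (Blocker) can still go to i. Fixed point.
j enters the attractor at level 2, so Reacher can force the target in 2 moves from there.

2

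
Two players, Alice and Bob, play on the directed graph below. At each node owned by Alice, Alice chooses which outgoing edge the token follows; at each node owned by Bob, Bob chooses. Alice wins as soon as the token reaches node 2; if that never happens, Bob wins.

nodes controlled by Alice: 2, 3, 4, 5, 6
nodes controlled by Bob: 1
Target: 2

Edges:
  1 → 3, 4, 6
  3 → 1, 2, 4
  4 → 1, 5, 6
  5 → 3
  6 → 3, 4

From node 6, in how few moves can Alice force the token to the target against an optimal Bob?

2

A0 = {2}
A1: add {3} — 3 (Alice) has 3→2.
A2: add {5, 6} — 5 (Alice) has 5→3; 6 (Alice) has 6→3.
6 enters the attractor at level 2, so Alice can force the target in 2 moves from there.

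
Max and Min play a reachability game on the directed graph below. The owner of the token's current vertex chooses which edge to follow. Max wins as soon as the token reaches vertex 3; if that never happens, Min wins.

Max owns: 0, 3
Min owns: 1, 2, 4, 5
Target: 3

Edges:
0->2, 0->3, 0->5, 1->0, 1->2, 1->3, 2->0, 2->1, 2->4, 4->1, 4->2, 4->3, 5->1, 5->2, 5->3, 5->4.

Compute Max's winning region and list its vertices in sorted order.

0, 3

A0 = {3}
A1: add {0} — 0 (Max) has 0→3.
A2 = A1; e.g. 1 (Min) can still go to 2. Fixed point.
Max's winning region = {0, 3}.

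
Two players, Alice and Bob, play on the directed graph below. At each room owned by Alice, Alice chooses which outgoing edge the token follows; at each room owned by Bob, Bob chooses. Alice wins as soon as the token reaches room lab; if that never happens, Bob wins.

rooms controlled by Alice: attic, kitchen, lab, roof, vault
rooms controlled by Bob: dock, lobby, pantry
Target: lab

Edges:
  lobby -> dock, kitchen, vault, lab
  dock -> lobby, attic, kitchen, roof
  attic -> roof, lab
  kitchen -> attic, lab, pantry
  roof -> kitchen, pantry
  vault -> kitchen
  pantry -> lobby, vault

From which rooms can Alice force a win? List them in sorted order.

attic, kitchen, lab, roof, vault

A0 = {lab}
A1: add {attic, kitchen} — attic (Alice) has attic→lab; kitchen (Alice) has kitchen→lab.
A2: add {roof, vault} — roof (Alice) has roof→kitchen; vault (Alice) has vault→kitchen.
A3 = A2; e.g. lobby (Bob) can still go to dock. Fixed point.
Alice's winning region = {attic, kitchen, lab, roof, vault}.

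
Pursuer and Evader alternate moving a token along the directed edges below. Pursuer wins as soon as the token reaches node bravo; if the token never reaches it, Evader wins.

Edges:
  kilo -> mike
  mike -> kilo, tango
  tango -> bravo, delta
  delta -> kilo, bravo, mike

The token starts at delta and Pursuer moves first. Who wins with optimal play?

Pursuer

Track states (vertex, player-to-move).
A0 = {(bravo,Pursuer), (bravo,Evader)}
A1: add {(tango,Pursuer), (delta,Pursuer)}.
(delta,Pursuer) ∈ A1 ⇒ Pursuer forces the target.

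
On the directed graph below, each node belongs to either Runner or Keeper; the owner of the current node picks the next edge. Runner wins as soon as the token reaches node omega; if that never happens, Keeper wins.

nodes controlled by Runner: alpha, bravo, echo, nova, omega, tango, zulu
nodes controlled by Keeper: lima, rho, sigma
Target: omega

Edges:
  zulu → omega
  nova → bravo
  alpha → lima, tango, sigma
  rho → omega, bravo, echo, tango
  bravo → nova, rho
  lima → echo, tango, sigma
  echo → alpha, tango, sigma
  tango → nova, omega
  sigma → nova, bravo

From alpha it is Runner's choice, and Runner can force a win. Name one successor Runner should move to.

A0 = {omega}
A1: add {tango, zulu} — zulu (Runner) has zulu→omega; tango (Runner) has tango→omega.
A2: add {alpha, echo} — alpha (Runner) has alpha→tango; echo (Runner) has echo→tango.
A3 = A2; e.g. nova (Runner) has no edge into A2. Fixed point.
From alpha, successor tango is in the attractor (rank 1); the other successors lima, sigma are not.

tango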